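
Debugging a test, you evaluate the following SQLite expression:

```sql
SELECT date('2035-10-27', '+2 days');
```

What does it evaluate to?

Advancing 2 more days within October lands on 2035-10-29.

2035-10-29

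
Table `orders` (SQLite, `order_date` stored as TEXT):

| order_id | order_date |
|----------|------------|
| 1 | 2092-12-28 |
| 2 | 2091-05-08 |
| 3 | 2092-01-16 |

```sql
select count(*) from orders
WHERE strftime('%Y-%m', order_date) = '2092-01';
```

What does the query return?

1

Rows with year-month 2092-01: 2092-01-16 → 1.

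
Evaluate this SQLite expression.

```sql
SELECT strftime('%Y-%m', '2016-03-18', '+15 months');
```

First apply '+15 months': 2016-03-18 → 2017-06-18.
`%Y-%m` extracts the year-month: 2017-06.

2017-06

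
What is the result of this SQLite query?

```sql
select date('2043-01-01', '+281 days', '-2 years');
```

Applying '+281 days' to 2043-01-01: counting 281 days forward gives 2043-10-09.
Adding -2 years to 2043-10-09 gives 2041-10-09.

2041-10-09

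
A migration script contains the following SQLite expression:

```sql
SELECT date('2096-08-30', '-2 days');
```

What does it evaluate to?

2096-08-28

Going back 2 days within August lands on 2096-08-28.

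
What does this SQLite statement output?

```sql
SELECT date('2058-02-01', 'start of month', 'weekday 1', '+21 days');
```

`start of month` rewinds 2058-02-01 to 2058-02-01.
`weekday 1` advances to the next Monday; 2058-02-01 is a Friday, so it moves forward to 2058-02-04.
Advancing 21 more days within February lands on 2058-02-25.

2058-02-25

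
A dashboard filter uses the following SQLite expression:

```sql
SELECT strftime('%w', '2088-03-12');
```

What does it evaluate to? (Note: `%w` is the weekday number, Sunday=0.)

5

2088-03-12 is a Friday; with Sunday=0 that is 5.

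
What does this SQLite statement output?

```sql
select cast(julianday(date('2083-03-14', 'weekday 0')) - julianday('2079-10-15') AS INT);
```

1246

`weekday 0` advances to the next Sunday; 2083-03-14 is already a Sunday, so it stays at 2083-03-14.
16 days remain in October 2079 after the 15th (31 − 15).
Full months from November 2079 through February 2083 contribute their day counts.
Then 14 days into March 2083.
Total: 16 + 30 + 31 + 31 + 29 + 31 + 30 + 31 + 30 + 31 + 31 + 30 + 31 + 30 + 31 + 31 + 28 + 31 + 30 + 31 + 30 + 31 + 31 + 30 + 31 + 30 + 31 + 31 + 28 + 31 + 30 + 31 + 30 + 31 + 31 + 30 + 31 + 30 + 31 + 31 + 28 + 14 = 1246.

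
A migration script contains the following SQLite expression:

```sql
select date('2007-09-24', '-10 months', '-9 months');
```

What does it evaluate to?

Adding -10 months to 2007-09-24 gives 2006-11-24.
Adding -9 months to 2006-11-24 gives 2006-02-24.

2006-02-24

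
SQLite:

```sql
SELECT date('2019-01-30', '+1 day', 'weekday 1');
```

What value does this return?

2019-02-04

Advancing 1 more day within January lands on 2019-01-31.
`weekday 1` advances to the next Monday; 2019-01-31 is a Thursday, so it moves forward to 2019-02-04.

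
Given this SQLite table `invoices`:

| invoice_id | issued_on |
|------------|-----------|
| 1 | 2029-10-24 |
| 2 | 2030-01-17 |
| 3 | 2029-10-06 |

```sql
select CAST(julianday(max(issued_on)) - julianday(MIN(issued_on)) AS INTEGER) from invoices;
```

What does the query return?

MIN = 2029-10-06, MAX = 2030-01-17.
25 days remain in October 2029 after the 6th (31 − 6).
November 2029: 30 days.
December 2029: 31 days.
Then 17 days into January 2030.
Total: 25 + 30 + 31 + 17 = 103.

103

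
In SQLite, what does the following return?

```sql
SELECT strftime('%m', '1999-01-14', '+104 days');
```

04

First apply '+104 days': 1999-01-14 → 1999-04-28.
`%m` extracts the 2-digit month (01-12): 04.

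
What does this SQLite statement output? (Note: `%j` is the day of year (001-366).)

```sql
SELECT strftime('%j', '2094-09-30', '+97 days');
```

First apply '+97 days': 2094-09-30 → 2095-01-05.
Day-of-year for 2095-01-05: days since 2095-01-01 inclusive = 5, zero-padded to 005.

005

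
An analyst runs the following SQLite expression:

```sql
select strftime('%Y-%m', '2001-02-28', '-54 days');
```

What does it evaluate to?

First apply '-54 days': 2001-02-28 → 2001-01-05.
`%Y-%m` extracts the year-month: 2001-01.

2001-01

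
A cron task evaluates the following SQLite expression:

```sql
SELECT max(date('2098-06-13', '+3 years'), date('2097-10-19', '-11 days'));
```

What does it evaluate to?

date('2098-06-13', '+3 years') → 2101-06-13.
date('2097-10-19', '-11 days') → 2097-10-08.
Later of the two is 2101-06-13.

2101-06-13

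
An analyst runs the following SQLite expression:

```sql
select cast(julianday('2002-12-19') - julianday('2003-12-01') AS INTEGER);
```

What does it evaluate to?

12 days remain in December 2002 after the 19th (31 − 19).
Full months from January 2003 through November 2003 contribute their day counts.
Then 1 day into December 2003.
Total: 12 + 31 + 28 + 31 + 30 + 31 + 30 + 31 + 31 + 30 + 31 + 30 + 1 = 347.
The subtraction is earlier − later, so the result is −347 → -347.

-347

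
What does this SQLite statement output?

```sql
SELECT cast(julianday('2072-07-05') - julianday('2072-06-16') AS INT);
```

14 days remain in June 2072 after the 16th (30 − 16).
Then 5 days into July 2072.
Total: 14 + 5 = 19.

19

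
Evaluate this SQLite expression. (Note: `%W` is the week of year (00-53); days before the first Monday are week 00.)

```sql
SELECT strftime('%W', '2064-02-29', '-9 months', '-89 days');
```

First apply '-9 months', '-89 days': 2064-02-29 → 2063-03-01.
2063-03-01 is a Thursday. SQLite's %W counts Mondays since the year started; the result is 09.

09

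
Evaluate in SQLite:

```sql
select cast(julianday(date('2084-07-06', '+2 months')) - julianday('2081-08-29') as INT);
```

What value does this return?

1104

Adding +2 months to 2084-07-06 gives 2084-09-06.
2 days remain in August 2081 after the 29th (31 − 29).
Full months from September 2081 through August 2084 contribute their day counts.
Then 6 days into September 2084.
Total: 2 + 30 + 31 + 30 + 31 + 31 + 28 + 31 + 30 + 31 + 30 + 31 + 31 + 30 + 31 + 30 + 31 + 31 + 28 + 31 + 30 + 31 + 30 + 31 + 31 + 30 + 31 + 30 + 31 + 31 + 29 + 31 + 30 + 31 + 30 + 31 + 31 + 6 = 1104.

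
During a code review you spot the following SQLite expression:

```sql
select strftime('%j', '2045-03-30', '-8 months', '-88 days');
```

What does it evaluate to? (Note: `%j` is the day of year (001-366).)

124

First apply '-8 months', '-88 days': 2045-03-30 → 2044-05-03.
Day-of-year for 2044-05-03: days since 2044-01-01 inclusive = 124, zero-padded to 124.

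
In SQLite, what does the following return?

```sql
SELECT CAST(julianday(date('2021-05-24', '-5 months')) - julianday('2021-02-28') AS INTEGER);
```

Adding -5 months to 2021-05-24 gives 2020-12-24.
7 days remain in December 2020 after the 24th (31 − 24).
January 2021: 31 days.
Then 28 days into February 2021.
Total: 7 + 31 + 28 = 66.
The subtraction is earlier − later, so the result is −66 → -66.

-66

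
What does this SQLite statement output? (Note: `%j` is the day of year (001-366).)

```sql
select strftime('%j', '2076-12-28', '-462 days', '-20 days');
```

246

First apply '-462 days', '-20 days': 2076-12-28 → 2075-09-03.
Day-of-year for 2075-09-03: days since 2075-01-01 inclusive = 246, zero-padded to 246.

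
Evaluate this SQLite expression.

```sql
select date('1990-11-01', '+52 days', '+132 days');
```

1991-05-04

Applying '+52 days' to 1990-11-01: counting 52 days forward gives 1990-12-23.
Applying '+132 days' to 1990-12-23: counting 132 days forward gives 1991-05-04.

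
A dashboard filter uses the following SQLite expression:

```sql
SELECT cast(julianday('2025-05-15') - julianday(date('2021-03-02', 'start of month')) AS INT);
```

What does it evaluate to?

`start of month` rewinds 2021-03-02 to 2021-03-01.
30 days remain in March 2021 after the 1st (31 − 1).
Full months from April 2021 through April 2025 contribute their day counts.
Then 15 days into May 2025.
Total: 30 + 30 + 31 + 30 + 31 + 31 + 30 + 31 + 30 + 31 + 31 + 28 + 31 + 30 + 31 + 30 + 31 + 31 + 30 + 31 + 30 + 31 + 31 + 28 + 31 + 30 + 31 + 30 + 31 + 31 + 30 + 31 + 30 + 31 + 31 + 29 + 31 + 30 + 31 + 30 + 31 + 31 + 30 + 31 + 30 + 31 + 31 + 28 + 31 + 30 + 15 = 1536.

1536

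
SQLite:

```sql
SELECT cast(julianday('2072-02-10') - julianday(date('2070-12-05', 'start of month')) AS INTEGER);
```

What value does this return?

436

`start of month` rewinds 2070-12-05 to 2070-12-01.
30 days remain in December 2070 after the 1st (31 − 1).
Full months from January 2071 through January 2072 contribute their day counts.
Then 10 days into February 2072.
Total: 30 + 31 + 28 + 31 + 30 + 31 + 30 + 31 + 31 + 30 + 31 + 30 + 31 + 31 + 10 = 436.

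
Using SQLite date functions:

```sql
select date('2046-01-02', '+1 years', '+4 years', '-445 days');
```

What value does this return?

Adding +1 year to 2046-01-02 gives 2047-01-02.
Adding +4 years to 2047-01-02 gives 2051-01-02.
Applying '-445 days' to 2051-01-02: counting 445 days back gives 2049-10-14.

2049-10-14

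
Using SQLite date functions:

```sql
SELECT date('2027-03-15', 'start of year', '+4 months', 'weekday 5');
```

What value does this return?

`start of year` rewinds 2027-03-15 to 2027-01-01.
Adding +4 months to 2027-01-01 gives 2027-05-01.
`weekday 5` advances to the next Friday; 2027-05-01 is a Saturday, so it moves forward to 2027-05-07.

2027-05-07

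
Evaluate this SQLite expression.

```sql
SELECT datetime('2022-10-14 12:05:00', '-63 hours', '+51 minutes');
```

2022-10-11 21:56:00

-63 hours from 2022-10-14 12:05:00 is 2022-10-11 21:05:00 (crosses midnight).
+51 minutes from 2022-10-11 21:05:00 is 2022-10-11 21:56:00.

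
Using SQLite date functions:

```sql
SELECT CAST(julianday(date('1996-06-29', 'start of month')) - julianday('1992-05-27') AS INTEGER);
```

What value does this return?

1466

`start of month` rewinds 1996-06-29 to 1996-06-01.
4 days remain in May 1992 after the 27th (31 − 27).
Full months from June 1992 through May 1996 contribute their day counts.
Then 1 day into June 1996.
Total: 4 + 30 + 31 + 31 + 30 + 31 + 30 + 31 + 31 + 28 + 31 + 30 + 31 + 30 + 31 + 31 + 30 + 31 + 30 + 31 + 31 + 28 + 31 + 30 + 31 + 30 + 31 + 31 + 30 + 31 + 30 + 31 + 31 + 28 + 31 + 30 + 31 + 30 + 31 + 31 + 30 + 31 + 30 + 31 + 31 + 29 + 31 + 30 + 31 + 1 = 1466.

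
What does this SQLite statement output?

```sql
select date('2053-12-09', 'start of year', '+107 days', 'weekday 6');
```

2053-04-19

`start of year` rewinds 2053-12-09 to 2053-01-01.
Applying '+107 days' to 2053-01-01: counting 107 days forward gives 2053-04-18.
`weekday 6` advances to the next Saturday; 2053-04-18 is a Friday, so it moves forward to 2053-04-19.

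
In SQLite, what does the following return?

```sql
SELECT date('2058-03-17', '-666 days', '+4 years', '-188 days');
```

2059-11-14

Applying '-666 days' to 2058-03-17: counting 666 days back gives 2056-05-20.
Adding +4 years to 2056-05-20 gives 2060-05-20.
Applying '-188 days' to 2060-05-20: counting 188 days back gives 2059-11-14.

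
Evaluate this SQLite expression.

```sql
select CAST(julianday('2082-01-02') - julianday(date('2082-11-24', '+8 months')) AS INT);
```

Adding +8 months to 2082-11-24 gives 2083-07-24.
29 days remain in January 2082 after the 2nd (31 − 2).
Full months from February 2082 through June 2083 contribute their day counts.
Then 24 days into July 2083.
Total: 29 + 28 + 31 + 30 + 31 + 30 + 31 + 31 + 30 + 31 + 30 + 31 + 31 + 28 + 31 + 30 + 31 + 30 + 24 = 568.
The subtraction is earlier − later, so the result is −568 → -568.

-568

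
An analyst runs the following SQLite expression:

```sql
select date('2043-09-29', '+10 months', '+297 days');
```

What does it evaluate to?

2045-05-22

Adding +10 months to 2043-09-29 gives 2044-07-29.
Applying '+297 days' to 2044-07-29: counting 297 days forward gives 2045-05-22.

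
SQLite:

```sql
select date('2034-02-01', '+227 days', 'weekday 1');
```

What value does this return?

2034-09-18

Applying '+227 days' to 2034-02-01: counting 227 days forward gives 2034-09-16.
`weekday 1` advances to the next Monday; 2034-09-16 is a Saturday, so it moves forward to 2034-09-18.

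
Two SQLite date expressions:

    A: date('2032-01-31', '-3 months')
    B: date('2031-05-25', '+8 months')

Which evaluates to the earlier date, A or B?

A = 2031-10-31.
B = 2032-01-25.
A is earlier.

A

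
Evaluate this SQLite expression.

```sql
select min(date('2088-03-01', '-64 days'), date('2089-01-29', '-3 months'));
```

date('2088-03-01', '-64 days') → 2087-12-28.
date('2089-01-29', '-3 months') → 2088-10-29.
Earlier of the two is 2087-12-28.

2087-12-28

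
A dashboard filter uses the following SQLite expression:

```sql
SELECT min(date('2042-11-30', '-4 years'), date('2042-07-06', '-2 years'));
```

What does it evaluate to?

2038-11-30

date('2042-11-30', '-4 years') → 2038-11-30.
date('2042-07-06', '-2 years') → 2040-07-06.
Earlier of the two is 2038-11-30.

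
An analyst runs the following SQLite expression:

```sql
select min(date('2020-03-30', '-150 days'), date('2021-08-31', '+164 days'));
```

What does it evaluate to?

2019-11-01

date('2020-03-30', '-150 days') → 2019-11-01.
date('2021-08-31', '+164 days') → 2022-02-11.
Earlier of the two is 2019-11-01.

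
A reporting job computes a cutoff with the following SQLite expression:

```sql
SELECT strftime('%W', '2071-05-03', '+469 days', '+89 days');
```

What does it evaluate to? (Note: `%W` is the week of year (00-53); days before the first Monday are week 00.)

First apply '+469 days', '+89 days': 2071-05-03 → 2072-11-11.
2072-11-11 is a Friday. SQLite's %W counts Mondays since the year started; the result is 45.

45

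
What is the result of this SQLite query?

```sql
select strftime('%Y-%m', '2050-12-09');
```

2050-12

`%Y-%m` extracts the year-month: 2050-12.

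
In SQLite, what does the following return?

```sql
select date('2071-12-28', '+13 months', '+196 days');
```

Adding +13 months to 2071-12-28 gives 2073-01-28.
Applying '+196 days' to 2073-01-28: counting 196 days forward gives 2073-08-12.

2073-08-12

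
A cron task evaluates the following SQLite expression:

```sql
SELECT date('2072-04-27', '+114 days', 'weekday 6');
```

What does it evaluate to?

Applying '+114 days' to 2072-04-27: counting 114 days forward gives 2072-08-19.
`weekday 6` advances to the next Saturday; 2072-08-19 is a Friday, so it moves forward to 2072-08-20.

2072-08-20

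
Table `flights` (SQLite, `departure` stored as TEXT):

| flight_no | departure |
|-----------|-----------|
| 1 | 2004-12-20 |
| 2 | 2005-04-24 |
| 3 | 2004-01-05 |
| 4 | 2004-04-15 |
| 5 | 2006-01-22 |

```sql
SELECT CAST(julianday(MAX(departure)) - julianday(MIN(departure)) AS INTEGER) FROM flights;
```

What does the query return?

MIN = 2004-01-05, MAX = 2006-01-22.
26 days remain in January 2004 after the 5th (31 − 5).
Full months from February 2004 through December 2005 contribute their day counts.
Then 22 days into January 2006.
Total: 26 + 29 + 31 + 30 + 31 + 30 + 31 + 31 + 30 + 31 + 30 + 31 + 31 + 28 + 31 + 30 + 31 + 30 + 31 + 31 + 30 + 31 + 30 + 31 + 22 = 748.

748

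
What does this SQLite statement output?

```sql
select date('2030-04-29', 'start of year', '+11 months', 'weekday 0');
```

2030-12-01

`start of year` rewinds 2030-04-29 to 2030-01-01.
Adding +11 months to 2030-01-01 gives 2030-12-01.
`weekday 0` advances to the next Sunday; 2030-12-01 is already a Sunday, so it stays at 2030-12-01.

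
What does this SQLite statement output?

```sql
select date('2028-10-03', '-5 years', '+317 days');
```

Adding -5 years to 2028-10-03 gives 2023-10-03.
Applying '+317 days' to 2023-10-03: counting 317 days forward gives 2024-08-15.

2024-08-15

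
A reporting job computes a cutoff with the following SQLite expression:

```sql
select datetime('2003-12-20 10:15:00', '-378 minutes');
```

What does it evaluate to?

2003-12-20 03:57:00

378 minutes = 6h 18m; -378 minutes from 2003-12-20 10:15:00 is 2003-12-20 03:57:00.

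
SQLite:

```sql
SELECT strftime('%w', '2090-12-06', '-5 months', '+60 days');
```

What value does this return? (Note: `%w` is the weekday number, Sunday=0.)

1

First apply '-5 months', '+60 days': 2090-12-06 → 2090-09-04.
2090-09-04 is a Monday; with Sunday=0 that is 1.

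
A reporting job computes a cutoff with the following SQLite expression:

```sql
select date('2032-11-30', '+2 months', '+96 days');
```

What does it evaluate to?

Adding +2 months to 2032-11-30 gives 2033-01-30.
Applying '+96 days' to 2033-01-30: counting 96 days forward gives 2033-05-06.

2033-05-06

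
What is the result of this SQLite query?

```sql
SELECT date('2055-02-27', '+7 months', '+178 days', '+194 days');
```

2056-10-03

Adding +7 months to 2055-02-27 gives 2055-09-27.
Applying '+178 days' to 2055-09-27: counting 178 days forward gives 2056-03-23.
Applying '+194 days' to 2056-03-23: counting 194 days forward gives 2056-10-03.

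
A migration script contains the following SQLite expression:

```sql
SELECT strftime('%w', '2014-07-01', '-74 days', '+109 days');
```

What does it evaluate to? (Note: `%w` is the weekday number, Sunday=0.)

2

First apply '-74 days', '+109 days': 2014-07-01 → 2014-08-05.
2014-08-05 is a Tuesday; with Sunday=0 that is 2.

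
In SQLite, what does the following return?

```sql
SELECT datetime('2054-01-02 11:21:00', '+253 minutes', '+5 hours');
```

2054-01-02 20:34:00

253 minutes = 4h 13m; +253 minutes from 2054-01-02 11:21:00 is 2054-01-02 15:34:00.
+5 hours from 2054-01-02 15:34:00 is 2054-01-02 20:34:00.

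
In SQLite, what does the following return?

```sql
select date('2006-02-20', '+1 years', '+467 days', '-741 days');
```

2006-05-22

Adding +1 year to 2006-02-20 gives 2007-02-20.
Applying '+467 days' to 2007-02-20: counting 467 days forward gives 2008-06-01.
Applying '-741 days' to 2008-06-01: counting 741 days back gives 2006-05-22.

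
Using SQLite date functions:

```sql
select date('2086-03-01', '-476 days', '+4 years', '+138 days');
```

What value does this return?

Applying '-476 days' to 2086-03-01: counting 476 days back gives 2084-11-10.
Adding +4 years to 2084-11-10 gives 2088-11-10.
Applying '+138 days' to 2088-11-10: counting 138 days forward gives 2089-03-28.

2089-03-28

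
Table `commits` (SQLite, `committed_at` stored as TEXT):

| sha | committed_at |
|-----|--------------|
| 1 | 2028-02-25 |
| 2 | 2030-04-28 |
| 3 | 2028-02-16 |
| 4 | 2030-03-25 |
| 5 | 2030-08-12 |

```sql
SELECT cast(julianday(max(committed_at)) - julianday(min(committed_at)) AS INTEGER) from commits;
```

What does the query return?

MIN = 2028-02-16, MAX = 2030-08-12.
13 days remain in February 2028 after the 16th (29 − 16).
Full months from March 2028 through July 2030 contribute their day counts.
Then 12 days into August 2030.
Total: 13 + 31 + 30 + 31 + 30 + 31 + 31 + 30 + 31 + 30 + 31 + 31 + 28 + 31 + 30 + 31 + 30 + 31 + 31 + 30 + 31 + 30 + 31 + 31 + 28 + 31 + 30 + 31 + 30 + 31 + 12 = 908.

908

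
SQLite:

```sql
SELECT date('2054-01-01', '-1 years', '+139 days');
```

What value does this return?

2053-05-20

Adding -1 year to 2054-01-01 gives 2053-01-01.
Applying '+139 days' to 2053-01-01: counting 139 days forward gives 2053-05-20.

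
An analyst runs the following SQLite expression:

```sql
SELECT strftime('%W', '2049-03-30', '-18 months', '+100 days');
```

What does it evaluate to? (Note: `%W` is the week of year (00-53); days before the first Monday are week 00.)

01

First apply '-18 months', '+100 days': 2049-03-30 → 2048-01-08.
2048-01-08 is a Wednesday. SQLite's %W counts Mondays since the year started; the result is 01.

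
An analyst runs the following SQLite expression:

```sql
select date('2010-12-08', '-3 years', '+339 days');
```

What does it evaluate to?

2008-11-11

Adding -3 years to 2010-12-08 gives 2007-12-08.
Applying '+339 days' to 2007-12-08: counting 339 days forward gives 2008-11-11.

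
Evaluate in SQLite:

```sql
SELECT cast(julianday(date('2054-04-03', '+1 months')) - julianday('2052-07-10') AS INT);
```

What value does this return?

Adding +1 month to 2054-04-03 gives 2054-05-03.
21 days remain in July 2052 after the 10th (31 − 10).
Full months from August 2052 through April 2054 contribute their day counts.
Then 3 days into May 2054.
Total: 21 + 31 + 30 + 31 + 30 + 31 + 31 + 28 + 31 + 30 + 31 + 30 + 31 + 31 + 30 + 31 + 30 + 31 + 31 + 28 + 31 + 30 + 3 = 662.

662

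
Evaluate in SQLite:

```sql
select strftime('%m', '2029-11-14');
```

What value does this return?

11

`%m` extracts the 2-digit month (01-12): 11.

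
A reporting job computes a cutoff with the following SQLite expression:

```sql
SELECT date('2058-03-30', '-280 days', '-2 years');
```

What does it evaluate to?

2055-06-23

Applying '-280 days' to 2058-03-30: counting 280 days back gives 2057-06-23.
Adding -2 years to 2057-06-23 gives 2055-06-23.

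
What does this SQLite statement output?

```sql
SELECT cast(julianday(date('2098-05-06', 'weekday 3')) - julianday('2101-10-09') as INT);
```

`weekday 3` advances to the next Wednesday; 2098-05-06 is a Tuesday, so it moves forward to 2098-05-07.
24 days remain in May 2098 after the 7th (31 − 7).
Full months from June 2098 through September 2101 contribute their day counts.
Then 9 days into October 2101.
Total: 24 + 30 + 31 + 31 + 30 + 31 + 30 + 31 + 31 + 28 + 31 + 30 + 31 + 30 + 31 + 31 + 30 + 31 + 30 + 31 + 31 + 28 + 31 + 30 + 31 + 30 + 31 + 31 + 30 + 31 + 30 + 31 + 31 + 28 + 31 + 30 + 31 + 30 + 31 + 31 + 30 + 9 = 1250.
The subtraction is earlier − later, so the result is −1250 → -1250.

-1250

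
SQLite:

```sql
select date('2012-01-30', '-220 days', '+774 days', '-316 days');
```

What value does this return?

Applying '-220 days' to 2012-01-30: counting 220 days back gives 2011-06-24.
Applying '+774 days' to 2011-06-24: counting 774 days forward gives 2013-08-06.
Applying '-316 days' to 2013-08-06: counting 316 days back gives 2012-09-24.

2012-09-24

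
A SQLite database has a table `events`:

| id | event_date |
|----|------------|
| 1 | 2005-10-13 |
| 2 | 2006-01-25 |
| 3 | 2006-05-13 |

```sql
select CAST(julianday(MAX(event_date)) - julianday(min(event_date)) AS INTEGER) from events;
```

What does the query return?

MIN = 2005-10-13, MAX = 2006-05-13.
18 days remain in October 2005 after the 13th (31 − 13).
Full months from November 2005 through April 2006 contribute their day counts.
Then 13 days into May 2006.
Total: 18 + 30 + 31 + 31 + 28 + 31 + 30 + 13 = 212.

212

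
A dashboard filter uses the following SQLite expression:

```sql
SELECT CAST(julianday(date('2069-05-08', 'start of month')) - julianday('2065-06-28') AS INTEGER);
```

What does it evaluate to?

`start of month` rewinds 2069-05-08 to 2069-05-01.
2 days remain in June 2065 after the 28th (30 − 28).
Full months from July 2065 through April 2069 contribute their day counts.
Then 1 day into May 2069.
Total: 2 + 31 + 31 + 30 + 31 + 30 + 31 + 31 + 28 + 31 + 30 + 31 + 30 + 31 + 31 + 30 + 31 + 30 + 31 + 31 + 28 + 31 + 30 + 31 + 30 + 31 + 31 + 30 + 31 + 30 + 31 + 31 + 29 + 31 + 30 + 31 + 30 + 31 + 31 + 30 + 31 + 30 + 31 + 31 + 28 + 31 + 30 + 1 = 1403.

1403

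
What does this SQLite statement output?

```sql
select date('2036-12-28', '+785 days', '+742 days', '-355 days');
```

Applying '+785 days' to 2036-12-28: counting 785 days forward gives 2039-02-21.
Applying '+742 days' to 2039-02-21: counting 742 days forward gives 2041-03-04.
Applying '-355 days' to 2041-03-04: counting 355 days back gives 2040-03-14.

2040-03-14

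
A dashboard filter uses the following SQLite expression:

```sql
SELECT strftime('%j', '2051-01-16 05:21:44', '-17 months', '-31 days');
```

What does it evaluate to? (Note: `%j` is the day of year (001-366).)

197

First apply '-17 months', '-31 days': 2051-01-16 05:21:44 → 2049-07-16 05:21:44.
Day-of-year for 2049-07-16: days since 2049-01-01 inclusive = 197, zero-padded to 197.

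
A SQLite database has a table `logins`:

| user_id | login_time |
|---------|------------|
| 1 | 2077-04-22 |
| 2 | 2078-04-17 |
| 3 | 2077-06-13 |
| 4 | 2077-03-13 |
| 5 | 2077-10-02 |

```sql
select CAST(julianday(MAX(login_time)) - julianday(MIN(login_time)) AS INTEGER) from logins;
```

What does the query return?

MIN = 2077-03-13, MAX = 2078-04-17.
18 days remain in March 2077 after the 13th (31 − 13).
Full months from April 2077 through March 2078 contribute their day counts.
Then 17 days into April 2078.
Total: 18 + 30 + 31 + 30 + 31 + 31 + 30 + 31 + 30 + 31 + 31 + 28 + 31 + 17 = 400.

400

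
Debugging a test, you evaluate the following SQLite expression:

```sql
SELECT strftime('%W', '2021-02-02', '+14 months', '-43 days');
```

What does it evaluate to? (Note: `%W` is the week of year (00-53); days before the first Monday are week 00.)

First apply '+14 months', '-43 days': 2021-02-02 → 2022-02-18.
2022-02-18 is a Friday. SQLite's %W counts Mondays since the year started; the result is 07.

07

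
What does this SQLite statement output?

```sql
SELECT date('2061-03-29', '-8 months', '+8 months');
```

Adding -8 months to 2061-03-29 gives 2060-07-29.
Adding +8 months to 2060-07-29 gives 2061-03-29.

2061-03-29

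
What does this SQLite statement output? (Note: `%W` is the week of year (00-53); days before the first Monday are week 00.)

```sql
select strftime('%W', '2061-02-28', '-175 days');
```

36

First apply '-175 days': 2061-02-28 → 2060-09-06.
2060-09-06 is a Monday. SQLite's %W counts Mondays since the year started; the result is 36.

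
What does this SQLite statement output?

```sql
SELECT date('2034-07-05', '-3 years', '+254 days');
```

Adding -3 years to 2034-07-05 gives 2031-07-05.
Applying '+254 days' to 2031-07-05: counting 254 days forward gives 2032-03-15.

2032-03-15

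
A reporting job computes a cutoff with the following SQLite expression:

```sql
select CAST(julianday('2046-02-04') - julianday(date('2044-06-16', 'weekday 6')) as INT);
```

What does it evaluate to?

`weekday 6` advances to the next Saturday; 2044-06-16 is a Thursday, so it moves forward to 2044-06-18.
12 days remain in June 2044 after the 18th (30 − 18).
Full months from July 2044 through January 2046 contribute their day counts.
Then 4 days into February 2046.
Total: 12 + 31 + 31 + 30 + 31 + 30 + 31 + 31 + 28 + 31 + 30 + 31 + 30 + 31 + 31 + 30 + 31 + 30 + 31 + 31 + 4 = 596.

596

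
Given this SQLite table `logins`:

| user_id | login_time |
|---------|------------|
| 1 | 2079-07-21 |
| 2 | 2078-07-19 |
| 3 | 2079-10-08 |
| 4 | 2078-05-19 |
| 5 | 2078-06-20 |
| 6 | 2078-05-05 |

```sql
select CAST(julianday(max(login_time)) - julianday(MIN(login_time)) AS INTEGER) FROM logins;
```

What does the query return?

MIN = 2078-05-05, MAX = 2079-10-08.
26 days remain in May 2078 after the 5th (31 − 5).
Full months from June 2078 through September 2079 contribute their day counts.
Then 8 days into October 2079.
Total: 26 + 30 + 31 + 31 + 30 + 31 + 30 + 31 + 31 + 28 + 31 + 30 + 31 + 30 + 31 + 31 + 30 + 8 = 521.

521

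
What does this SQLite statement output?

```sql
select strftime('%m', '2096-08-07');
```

`%m` extracts the 2-digit month (01-12): 08.

08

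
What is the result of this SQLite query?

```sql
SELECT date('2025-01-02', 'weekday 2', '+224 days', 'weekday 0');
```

2025-08-24

`weekday 2` advances to the next Tuesday; 2025-01-02 is a Thursday, so it moves forward to 2025-01-07.
Applying '+224 days' to 2025-01-07: counting 224 days forward gives 2025-08-19.
`weekday 0` advances to the next Sunday; 2025-08-19 is a Tuesday, so it moves forward to 2025-08-24.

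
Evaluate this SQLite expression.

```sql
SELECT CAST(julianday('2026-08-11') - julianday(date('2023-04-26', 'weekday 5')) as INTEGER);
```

`weekday 5` advances to the next Friday; 2023-04-26 is a Wednesday, so it moves forward to 2023-04-28.
2 days remain in April 2023 after the 28th (30 − 28).
Full months from May 2023 through July 2026 contribute their day counts.
Then 11 days into August 2026.
Total: 2 + 31 + 30 + 31 + 31 + 30 + 31 + 30 + 31 + 31 + 29 + 31 + 30 + 31 + 30 + 31 + 31 + 30 + 31 + 30 + 31 + 31 + 28 + 31 + 30 + 31 + 30 + 31 + 31 + 30 + 31 + 30 + 31 + 31 + 28 + 31 + 30 + 31 + 30 + 31 + 11 = 1201.

1201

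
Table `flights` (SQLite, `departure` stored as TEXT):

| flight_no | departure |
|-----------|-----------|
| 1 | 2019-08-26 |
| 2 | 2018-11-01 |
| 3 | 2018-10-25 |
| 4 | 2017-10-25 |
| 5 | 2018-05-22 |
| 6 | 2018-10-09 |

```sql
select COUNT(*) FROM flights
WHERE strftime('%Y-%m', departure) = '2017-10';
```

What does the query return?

1

Rows with year-month 2017-10: 2017-10-25 → 1.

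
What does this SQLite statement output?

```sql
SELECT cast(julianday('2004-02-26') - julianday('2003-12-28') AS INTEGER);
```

3 days remain in December 2003 after the 28th (31 − 28).
January 2004: 31 days.
Then 26 days into February 2004.
Total: 3 + 31 + 26 = 60.

60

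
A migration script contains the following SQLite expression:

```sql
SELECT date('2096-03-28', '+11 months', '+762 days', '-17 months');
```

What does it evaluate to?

2097-11-01

Adding +11 months to 2096-03-28 gives 2097-02-28.
Applying '+762 days' to 2097-02-28: counting 762 days forward gives 2099-04-01.
Adding -17 months to 2099-04-01 gives 2097-11-01.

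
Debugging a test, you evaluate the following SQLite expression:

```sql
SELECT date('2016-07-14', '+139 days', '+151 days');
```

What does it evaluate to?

Applying '+139 days' to 2016-07-14: counting 139 days forward gives 2016-11-30.
Applying '+151 days' to 2016-11-30: counting 151 days forward gives 2017-04-30.

2017-04-30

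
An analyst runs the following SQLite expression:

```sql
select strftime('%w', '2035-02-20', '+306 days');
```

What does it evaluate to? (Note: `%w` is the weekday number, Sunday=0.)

First apply '+306 days': 2035-02-20 → 2035-12-23.
2035-12-23 is a Sunday; with Sunday=0 that is 0.

0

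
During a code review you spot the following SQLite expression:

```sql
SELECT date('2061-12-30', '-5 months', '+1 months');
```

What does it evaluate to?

2061-08-30

Adding -5 months to 2061-12-30 gives 2061-07-30.
Adding +1 month to 2061-07-30 gives 2061-08-30.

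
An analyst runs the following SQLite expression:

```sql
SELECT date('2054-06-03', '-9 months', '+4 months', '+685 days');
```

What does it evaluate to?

2055-11-19

Adding -9 months to 2054-06-03 gives 2053-09-03.
Adding +4 months to 2053-09-03 gives 2054-01-03.
Applying '+685 days' to 2054-01-03: counting 685 days forward gives 2055-11-19.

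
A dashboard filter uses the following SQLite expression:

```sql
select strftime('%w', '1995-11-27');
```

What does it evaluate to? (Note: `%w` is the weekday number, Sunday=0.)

1995-11-27 is a Monday; with Sunday=0 that is 1.

1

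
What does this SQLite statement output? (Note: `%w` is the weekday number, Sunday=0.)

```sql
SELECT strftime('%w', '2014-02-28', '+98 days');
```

First apply '+98 days': 2014-02-28 → 2014-06-06.
2014-06-06 is a Friday; with Sunday=0 that is 5.

5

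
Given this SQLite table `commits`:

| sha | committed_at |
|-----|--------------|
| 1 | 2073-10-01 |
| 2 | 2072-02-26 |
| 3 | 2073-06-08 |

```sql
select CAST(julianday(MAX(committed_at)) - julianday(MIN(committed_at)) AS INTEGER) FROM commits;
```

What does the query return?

MIN = 2072-02-26, MAX = 2073-10-01.
3 days remain in February 2072 after the 26th (29 − 26).
Full months from March 2072 through September 2073 contribute their day counts.
Then 1 day into October 2073.
Total: 3 + 31 + 30 + 31 + 30 + 31 + 31 + 30 + 31 + 30 + 31 + 31 + 28 + 31 + 30 + 31 + 30 + 31 + 31 + 30 + 1 = 583.

583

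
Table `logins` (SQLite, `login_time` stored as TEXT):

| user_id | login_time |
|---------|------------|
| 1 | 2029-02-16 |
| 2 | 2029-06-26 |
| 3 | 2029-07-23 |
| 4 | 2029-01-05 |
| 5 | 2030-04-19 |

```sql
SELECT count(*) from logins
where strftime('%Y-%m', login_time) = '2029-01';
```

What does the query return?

Rows with year-month 2029-01: 2029-01-05 → 1.

1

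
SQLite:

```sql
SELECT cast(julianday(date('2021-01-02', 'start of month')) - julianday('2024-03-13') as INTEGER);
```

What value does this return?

`start of month` rewinds 2021-01-02 to 2021-01-01.
30 days remain in January 2021 after the 1st (31 − 1).
Full months from February 2021 through February 2024 contribute their day counts.
Then 13 days into March 2024.
Total: 30 + 28 + 31 + 30 + 31 + 30 + 31 + 31 + 30 + 31 + 30 + 31 + 31 + 28 + 31 + 30 + 31 + 30 + 31 + 31 + 30 + 31 + 30 + 31 + 31 + 28 + 31 + 30 + 31 + 30 + 31 + 31 + 30 + 31 + 30 + 31 + 31 + 29 + 13 = 1167.
The subtraction is earlier − later, so the result is −1167 → -1167.

-1167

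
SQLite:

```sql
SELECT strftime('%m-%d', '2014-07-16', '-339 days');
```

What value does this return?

08-11

First apply '-339 days': 2014-07-16 → 2013-08-11.
`%m-%d` extracts the month-day: 08-11.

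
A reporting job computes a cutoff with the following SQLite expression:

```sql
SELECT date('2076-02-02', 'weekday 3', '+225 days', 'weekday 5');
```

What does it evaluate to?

2076-09-18

`weekday 3` advances to the next Wednesday; 2076-02-02 is a Sunday, so it moves forward to 2076-02-05.
Applying '+225 days' to 2076-02-05: counting 225 days forward gives 2076-09-17.
`weekday 5` advances to the next Friday; 2076-09-17 is a Thursday, so it moves forward to 2076-09-18.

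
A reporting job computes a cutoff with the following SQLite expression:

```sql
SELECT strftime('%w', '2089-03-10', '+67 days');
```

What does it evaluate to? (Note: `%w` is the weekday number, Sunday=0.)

First apply '+67 days': 2089-03-10 → 2089-05-16.
2089-05-16 is a Monday; with Sunday=0 that is 1.

1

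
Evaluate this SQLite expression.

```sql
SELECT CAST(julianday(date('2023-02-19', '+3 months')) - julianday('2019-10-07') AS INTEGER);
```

1320

Adding +3 months to 2023-02-19 gives 2023-05-19.
24 days remain in October 2019 after the 7th (31 − 7).
Full months from November 2019 through April 2023 contribute their day counts.
Then 19 days into May 2023.
Total: 24 + 30 + 31 + 31 + 29 + 31 + 30 + 31 + 30 + 31 + 31 + 30 + 31 + 30 + 31 + 31 + 28 + 31 + 30 + 31 + 30 + 31 + 31 + 30 + 31 + 30 + 31 + 31 + 28 + 31 + 30 + 31 + 30 + 31 + 31 + 30 + 31 + 30 + 31 + 31 + 28 + 31 + 30 + 19 = 1320.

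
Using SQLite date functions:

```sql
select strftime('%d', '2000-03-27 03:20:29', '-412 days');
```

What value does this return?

First apply '-412 days': 2000-03-27 03:20:29 → 1999-02-09 03:20:29.
`%d` extracts the 2-digit day of month: 09.

09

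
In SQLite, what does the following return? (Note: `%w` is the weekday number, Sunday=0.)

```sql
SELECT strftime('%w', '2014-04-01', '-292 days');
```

First apply '-292 days': 2014-04-01 → 2013-06-13.
2013-06-13 is a Thursday; with Sunday=0 that is 4.

4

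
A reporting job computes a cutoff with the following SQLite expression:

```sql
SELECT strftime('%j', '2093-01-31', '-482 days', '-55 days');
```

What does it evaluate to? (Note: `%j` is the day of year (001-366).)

225

First apply '-482 days', '-55 days': 2093-01-31 → 2091-08-13.
Day-of-year for 2091-08-13: days since 2091-01-01 inclusive = 225, zero-padded to 225.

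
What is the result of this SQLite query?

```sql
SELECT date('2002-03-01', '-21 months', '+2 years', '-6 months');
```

2001-12-01

Adding -21 months to 2002-03-01 gives 2000-06-01.
Adding +2 years to 2000-06-01 gives 2002-06-01.
Adding -6 months to 2002-06-01 gives 2001-12-01.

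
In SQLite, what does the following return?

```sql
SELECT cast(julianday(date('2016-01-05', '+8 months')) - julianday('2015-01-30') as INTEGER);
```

584

Adding +8 months to 2016-01-05 gives 2016-09-05.
1 day remains in January 2015 after the 30th (31 − 30).
Full months from February 2015 through August 2016 contribute their day counts.
Then 5 days into September 2016.
Total: 1 + 28 + 31 + 30 + 31 + 30 + 31 + 31 + 30 + 31 + 30 + 31 + 31 + 29 + 31 + 30 + 31 + 30 + 31 + 31 + 5 = 584.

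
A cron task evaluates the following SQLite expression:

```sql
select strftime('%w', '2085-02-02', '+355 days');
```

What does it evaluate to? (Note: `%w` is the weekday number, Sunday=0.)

First apply '+355 days': 2085-02-02 → 2086-01-23.
2086-01-23 is a Wednesday; with Sunday=0 that is 3.

3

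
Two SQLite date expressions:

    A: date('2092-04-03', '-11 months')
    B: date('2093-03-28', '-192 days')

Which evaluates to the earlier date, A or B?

A

A = 2091-05-03.
B = 2092-09-17.
A is earlier.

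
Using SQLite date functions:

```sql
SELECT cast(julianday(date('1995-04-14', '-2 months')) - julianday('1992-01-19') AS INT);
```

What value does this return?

1122

Adding -2 months to 1995-04-14 gives 1995-02-14.
12 days remain in January 1992 after the 19th (31 − 19).
Full months from February 1992 through January 1995 contribute their day counts.
Then 14 days into February 1995.
Total: 12 + 29 + 31 + 30 + 31 + 30 + 31 + 31 + 30 + 31 + 30 + 31 + 31 + 28 + 31 + 30 + 31 + 30 + 31 + 31 + 30 + 31 + 30 + 31 + 31 + 28 + 31 + 30 + 31 + 30 + 31 + 31 + 30 + 31 + 30 + 31 + 31 + 14 = 1122.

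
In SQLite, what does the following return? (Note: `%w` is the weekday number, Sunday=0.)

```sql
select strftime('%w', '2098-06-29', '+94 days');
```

First apply '+94 days': 2098-06-29 → 2098-10-01.
2098-10-01 is a Wednesday; with Sunday=0 that is 3.

3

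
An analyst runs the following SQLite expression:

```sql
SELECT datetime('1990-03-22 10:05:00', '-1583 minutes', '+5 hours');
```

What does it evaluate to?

1990-03-21 12:42:00

1583 minutes = 26h 23m; -1583 minutes from 1990-03-22 10:05:00 is 1990-03-21 07:42:00 (crosses midnight).
+5 hours from 1990-03-21 07:42:00 is 1990-03-21 12:42:00.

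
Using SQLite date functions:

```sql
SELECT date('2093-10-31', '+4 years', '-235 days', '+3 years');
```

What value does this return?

2100-03-10

Adding +4 years to 2093-10-31 gives 2097-10-31.
Applying '-235 days' to 2097-10-31: counting 235 days back gives 2097-03-10.
Adding +3 years to 2097-03-10 gives 2100-03-10.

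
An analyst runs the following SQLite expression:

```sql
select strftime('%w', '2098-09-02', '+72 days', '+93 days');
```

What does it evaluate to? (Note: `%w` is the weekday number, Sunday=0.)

6

First apply '+72 days', '+93 days': 2098-09-02 → 2099-02-14.
2099-02-14 is a Saturday; with Sunday=0 that is 6.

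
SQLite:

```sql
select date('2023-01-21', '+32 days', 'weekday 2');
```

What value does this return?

January 2023 has 31 days; 10 remain after the 21st, so 11 days reach 2023-02-01.
Advancing 21 more days within February lands on 2023-02-22.
`weekday 2` advances to the next Tuesday; 2023-02-22 is a Wednesday, so it moves forward to 2023-02-28.

2023-02-28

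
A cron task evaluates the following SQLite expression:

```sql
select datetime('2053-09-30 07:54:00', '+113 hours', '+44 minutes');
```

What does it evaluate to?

2053-10-05 01:38:00

+113 hours from 2053-09-30 07:54:00 is 2053-10-05 00:54:00 (crosses midnight).
+44 minutes from 2053-10-05 00:54:00 is 2053-10-05 01:38:00.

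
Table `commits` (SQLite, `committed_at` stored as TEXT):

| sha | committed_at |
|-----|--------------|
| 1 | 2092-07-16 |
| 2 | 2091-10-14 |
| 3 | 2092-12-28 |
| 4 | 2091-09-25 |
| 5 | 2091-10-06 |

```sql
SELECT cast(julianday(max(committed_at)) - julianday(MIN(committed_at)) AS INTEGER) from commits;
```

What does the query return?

MIN = 2091-09-25, MAX = 2092-12-28.
5 days remain in September 2091 after the 25th (30 − 25).
Full months from October 2091 through November 2092 contribute their day counts.
Then 28 days into December 2092.
Total: 5 + 31 + 30 + 31 + 31 + 29 + 31 + 30 + 31 + 30 + 31 + 31 + 30 + 31 + 30 + 28 = 460.

460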